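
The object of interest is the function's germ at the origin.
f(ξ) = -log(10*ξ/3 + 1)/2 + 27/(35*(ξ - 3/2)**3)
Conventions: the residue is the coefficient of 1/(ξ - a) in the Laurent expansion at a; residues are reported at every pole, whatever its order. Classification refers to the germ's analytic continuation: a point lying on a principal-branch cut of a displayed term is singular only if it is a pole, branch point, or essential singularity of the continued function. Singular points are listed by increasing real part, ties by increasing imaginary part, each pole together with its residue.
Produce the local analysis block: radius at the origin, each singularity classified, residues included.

Denominator factor (ξ - 3/2)^3: pole of order 3 at 3/2, modulus 3/2.
Branch term (-1/2)*log(1 - ξ/(-3/10)): its argument vanishes at ξ = -3/10, a logarithmic branch point, modulus 3/10.
The radius of convergence is the smallest modulus among the singular points: 3/10.
The branch term is analytic at 3/2 and contributes nothing to the residue; only the rational part matters.
At the order-3 pole 3/2 set g(ξ) = (ξ - (3/2))^3*(rational part) = 27/35.
Order-3 pole: residue = g''(a)/2; g''(3/2) = 0, so the residue is 0.
List the singular points by increasing real part (a conjugate pair: the negative imaginary part first).

Radius of convergence at 0: 3/10.
At -3/10: a logarithmic branch point.
At 3/2: a pole of order 3; residue 0.


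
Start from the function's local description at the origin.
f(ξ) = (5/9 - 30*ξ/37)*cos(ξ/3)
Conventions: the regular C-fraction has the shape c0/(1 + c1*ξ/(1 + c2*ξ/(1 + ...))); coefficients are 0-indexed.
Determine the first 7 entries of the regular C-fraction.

Taylor coefficients (expand at 0): a_0 = 5/9, a_1 = -30/37, a_2 = -5/162, a_3 = 5/111, a_4 = 5/17496, a_5 = -5/11988, a_6 = -1/944784.
c0 = a_0 = 5/9. Peel one level at a time: if S = 1 + c*ξ/S' with S'(0) = 1, then c is the ξ-coefficient of S and S' = c*ξ/(S - 1).
S_1 = c0/f = 1 + (54/37)*ξ + (53857/24642)*ξ^2 + ...; c1 = 54/37.
S_2 = c1*ξ/(S_1 - 1) = 1 + (-53857/35964)*ξ + (53857/944784)*ξ^2 + ...; c2 = -53857/35964.
S_3 = c2*ξ/(S_2 - 1) = 1 + (37/972)*ξ + (-6845/5816556)*ξ^2 + ...; c3 = 37/972.
S_4 = c3*ξ/(S_3 - 1) = 1 + (1665/53857)*ξ + (-128100285/2900576449)*ξ^2 + ...; c4 = 1665/53857.
S_5 = c4*ξ/(S_4 - 1) = 1 + (2846673/1992709)*ξ + (138422038033/66357209700)*ξ^2 + ...; c5 = 2846673/1992709.
S_6 = c5*ξ/(S_5 - 1) = 1 + (-138422038033/94794210900)*ξ + ...; c6 = -138422038033/94794210900.

The regular C-fraction coefficients are [5/9, 54/37, -53857/35964, 37/972, 1665/53857, 2846673/1992709, -138422038033/94794210900].


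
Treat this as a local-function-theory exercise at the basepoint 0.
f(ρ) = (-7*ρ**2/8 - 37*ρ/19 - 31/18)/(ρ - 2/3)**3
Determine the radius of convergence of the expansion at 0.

Denominator factor (ρ - 2/3)^3: pole of order 3 at 2/3, modulus 2/3.
The radius of convergence is the smallest modulus among the singular points: 2/3.

The radius of convergence is 2/3.


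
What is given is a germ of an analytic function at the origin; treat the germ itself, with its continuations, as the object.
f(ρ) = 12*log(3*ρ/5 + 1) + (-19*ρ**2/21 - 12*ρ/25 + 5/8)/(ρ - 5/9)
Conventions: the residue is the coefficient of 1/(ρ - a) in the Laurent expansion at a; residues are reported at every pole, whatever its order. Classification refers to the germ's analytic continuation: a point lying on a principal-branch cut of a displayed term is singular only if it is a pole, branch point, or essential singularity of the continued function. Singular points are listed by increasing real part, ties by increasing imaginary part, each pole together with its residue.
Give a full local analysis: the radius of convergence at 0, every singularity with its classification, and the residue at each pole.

Radius of convergence at 0: 5/9.
At -5/3: a logarithmic branch point.
At 5/9: a pole of order 1; residue 5381/68040.

Denominator factor (ρ - 5/9): pole of order 1 at 5/9, modulus 5/9.
Branch term (12)*log(1 - ρ/(-5/3)): its argument vanishes at ρ = -5/3, a logarithmic branch point, modulus 5/3.
The radius of convergence is the smallest modulus among the singular points: 5/9.
The branch term is analytic at 5/9 and contributes nothing to the residue; only the rational part matters.
At the order-1 pole 5/9 set g(ρ) = (ρ - (5/9))*(rational part) = -19*ρ**2/21 - 12*ρ/25 + 5/8.
Simple pole: residue = g(a) at a = 5/9, which is 5381/68040.
List the singular points by increasing real part (a conjugate pair: the negative imaginary part first).


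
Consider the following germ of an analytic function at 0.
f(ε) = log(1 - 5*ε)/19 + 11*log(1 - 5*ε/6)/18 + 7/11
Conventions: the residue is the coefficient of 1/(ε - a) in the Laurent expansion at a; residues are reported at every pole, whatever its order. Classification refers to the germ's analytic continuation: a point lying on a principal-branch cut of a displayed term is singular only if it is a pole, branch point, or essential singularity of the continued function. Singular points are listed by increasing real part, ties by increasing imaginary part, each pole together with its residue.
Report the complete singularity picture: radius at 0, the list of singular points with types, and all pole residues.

Branch term (11/18)*log(1 - ε/(6/5)): its argument vanishes at ε = 6/5, a logarithmic branch point, modulus 6/5.
Branch term (1/19)*log(1 - ε/(1/5)): its argument vanishes at ε = 1/5, a logarithmic branch point, modulus 1/5.
The radius of convergence is the smallest modulus among the singular points: 1/5.
List the singular points by increasing real part (a conjugate pair: the negative imaginary part first).

Radius of convergence at 0: 1/5.
At 1/5: a logarithmic branch point.
At 6/5: a logarithmic branch point.


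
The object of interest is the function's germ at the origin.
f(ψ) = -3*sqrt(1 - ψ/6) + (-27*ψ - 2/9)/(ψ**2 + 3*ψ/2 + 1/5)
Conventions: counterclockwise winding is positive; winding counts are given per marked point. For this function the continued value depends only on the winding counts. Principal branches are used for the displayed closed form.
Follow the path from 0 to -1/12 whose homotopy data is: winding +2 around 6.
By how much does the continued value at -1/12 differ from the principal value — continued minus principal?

The rational part is single-valued and drops out of the difference; each branch term changes only by its own monodromy.
(-3)*sqrt(1 - ψ/(6)): winding +2 is even, the square root returns to the same sheet, contribution 0.
Summing the contributions at ψ = -1/12 gives 0.

Continued minus principal equals 0.


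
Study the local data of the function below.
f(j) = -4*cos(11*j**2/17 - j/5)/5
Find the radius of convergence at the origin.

The factor cos(11*j**2/17 - j/5) is entire and contributes no finite singular point.
The polynomial part has no poles.
No finite singular points: the Taylor series at 0 converges everywhere.

The radius of convergence is infinite.


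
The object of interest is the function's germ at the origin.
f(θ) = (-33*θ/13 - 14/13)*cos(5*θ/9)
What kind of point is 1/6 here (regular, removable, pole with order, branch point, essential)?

There is no denominator, hence no pole anywhere.
The factor cos(5*θ/9) is entire.
So the germ continues analytically to 1/6.

The point is a regular point.


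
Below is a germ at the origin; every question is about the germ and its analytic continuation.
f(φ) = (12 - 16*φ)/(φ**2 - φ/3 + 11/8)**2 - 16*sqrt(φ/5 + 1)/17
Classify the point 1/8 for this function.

The point is a regular point.

Denominator factors: φ**2 - φ/3 + 11/8 = 259/192 at φ = 1/8 — none vanishes.
Branch term sqrt(1 - φ/(-5)): argument at 1/8 is 41/40, nonzero, so 1/8 is not its branch point (a point on a principal cut is still regular for the continued germ).
So the germ continues analytically to 1/8.


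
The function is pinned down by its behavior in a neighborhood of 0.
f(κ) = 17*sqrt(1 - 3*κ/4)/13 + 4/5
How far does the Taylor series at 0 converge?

The radius of convergence is 4/3.

Branch term (17/13)*sqrt(1 - κ/(4/3)): its argument vanishes at κ = 4/3, a square-root branch point, modulus 4/3.
The radius of convergence is the smallest modulus among the singular points: 4/3.


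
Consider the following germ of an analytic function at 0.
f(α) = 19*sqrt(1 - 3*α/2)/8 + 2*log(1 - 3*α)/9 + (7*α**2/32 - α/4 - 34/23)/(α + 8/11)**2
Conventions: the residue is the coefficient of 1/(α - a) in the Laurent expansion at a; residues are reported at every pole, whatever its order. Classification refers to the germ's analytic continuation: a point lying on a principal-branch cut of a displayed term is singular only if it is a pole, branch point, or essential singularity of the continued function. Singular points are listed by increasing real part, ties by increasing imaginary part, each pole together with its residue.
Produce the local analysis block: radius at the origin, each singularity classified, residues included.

Radius of convergence at 0: 1/3.
At -8/11: a pole of order 2; residue -25/44.
At 1/3: a logarithmic branch point.
At 2/3: an algebraic (square-root) branch point.

Denominator factor (α + 8/11)^2: pole of order 2 at -8/11, modulus 8/11.
Branch term (2/9)*log(1 - α/(1/3)): its argument vanishes at α = 1/3, a logarithmic branch point, modulus 1/3.
Branch term (19/8)*sqrt(1 - α/(2/3)): its argument vanishes at α = 2/3, a square-root branch point, modulus 2/3.
The radius of convergence is the smallest modulus among the singular points: 1/3.
The branch terms are analytic at -8/11 and contribute nothing to the residue; only the rational part matters.
At the order-2 pole -8/11 set g(α) = (α - (-8/11))^2*(rational part) = 7*α**2/32 - α/4 - 34/23.
Order-2 pole: residue = g'(a); g'(-8/11) = -25/44, so the residue is -25/44.
List the singular points by increasing real part (a conjugate pair: the negative imaginary part first).


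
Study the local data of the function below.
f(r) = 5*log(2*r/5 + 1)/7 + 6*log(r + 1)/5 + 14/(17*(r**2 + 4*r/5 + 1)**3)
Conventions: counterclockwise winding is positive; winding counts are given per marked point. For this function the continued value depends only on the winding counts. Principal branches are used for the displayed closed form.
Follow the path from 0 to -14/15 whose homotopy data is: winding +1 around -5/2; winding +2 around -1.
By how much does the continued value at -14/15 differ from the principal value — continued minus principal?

Continued minus principal equals (218/35)*pi*i.

The rational part is single-valued and drops out of the difference; each branch term changes only by its own monodromy.
(6/5)*log(1 - r/(-1)): each positive loop around -1 adds 2*pi*i to the log, so winding +2 contributes (6/5)*(2)*2*pi*i = (24/5)*pi*i.
(5/7)*log(1 - r/(-5/2)): each positive loop around -5/2 adds 2*pi*i to the log, so winding +1 contributes (5/7)*(1)*2*pi*i = (10/7)*pi*i.
Summing the contributions at r = -14/15 gives (218/35)*pi*i.


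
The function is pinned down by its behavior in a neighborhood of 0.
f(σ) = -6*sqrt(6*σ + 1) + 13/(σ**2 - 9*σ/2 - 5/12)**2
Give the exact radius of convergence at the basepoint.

Denominator factor (σ**2 - 9*σ/2 - 5/12)^2: discriminant 263/12, real irrational roots 9/4 + (1/12)*sqrt(789) and 9/4 - (1/12)*sqrt(789); poles of order 2, moduli 9/4 + (1/12)*sqrt(789) and -9/4 + (1/12)*sqrt(789).
Branch term (-6)*sqrt(1 - σ/(-1/6)): its argument vanishes at σ = -1/6, a square-root branch point, modulus 1/6.
The radius of convergence is the smallest modulus among the singular points: -9/4 + (1/12)*sqrt(789).

The radius of convergence is -9/4 + (1/12)*sqrt(789).


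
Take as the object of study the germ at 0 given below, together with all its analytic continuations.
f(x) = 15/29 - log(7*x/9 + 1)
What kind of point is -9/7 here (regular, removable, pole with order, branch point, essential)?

The term (-1)*log(1 - x/(-9/7)) has argument 1 - -9/7/(-9/7) = 0 at -9/7: a logarithmic (infinitely-sheeted) branch point; the remaining terms are analytic or single-valued there.

The point is a logarithmic branch point.


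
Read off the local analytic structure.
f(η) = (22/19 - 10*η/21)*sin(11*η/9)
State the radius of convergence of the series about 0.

The factor sin(11*η/9) is entire and contributes no finite singular point.
The polynomial part has no poles.
No finite singular points: the Taylor series at 0 converges everywhere.

The radius of convergence is infinite.


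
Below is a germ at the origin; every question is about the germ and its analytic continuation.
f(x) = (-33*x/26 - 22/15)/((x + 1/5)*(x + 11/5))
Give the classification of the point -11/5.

The denominator factor x + 11/5 vanishes at -11/5 and appears to the power 1; the numerator there equals 517/390, nonzero, and no other factor vanishes.
Hence a pole whose order is the multiplicity, 1.

The point is a pole of order 1.


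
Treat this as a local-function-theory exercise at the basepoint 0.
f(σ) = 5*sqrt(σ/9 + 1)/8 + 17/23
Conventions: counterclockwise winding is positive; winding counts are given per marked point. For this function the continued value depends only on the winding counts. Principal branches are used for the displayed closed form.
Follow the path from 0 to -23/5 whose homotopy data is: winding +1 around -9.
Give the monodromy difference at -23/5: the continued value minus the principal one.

The rational part is single-valued and drops out of the difference; each branch term changes only by its own monodromy.
(5/8)*sqrt(1 - σ/(-9)): winding +1 is odd, the square root flips sign, contributing -2*(5/8)*sqrt(1 - (-23/5)/(-9)) = -2*(5/8)*sqrt(22/45) = -(1/12)*sqrt(110).
Summing the contributions at σ = -23/5 gives -(1/12)*sqrt(110).

Continued minus principal equals -(1/12)*sqrt(110).


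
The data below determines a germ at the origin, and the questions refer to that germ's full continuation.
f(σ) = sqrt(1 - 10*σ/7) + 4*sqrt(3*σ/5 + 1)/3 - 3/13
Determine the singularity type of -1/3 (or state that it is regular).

The point is a regular point.

There is no denominator, hence no pole anywhere.
Branch term sqrt(1 - σ/(7/10)): argument at -1/3 is 31/21, nonzero, so -1/3 is not its branch point (a point on a principal cut is still regular for the continued germ).
Branch term sqrt(1 - σ/(-5/3)): argument at -1/3 is 4/5, nonzero, so -1/3 is not its branch point (a point on a principal cut is still regular for the continued germ).
So the germ continues analytically to -1/3.


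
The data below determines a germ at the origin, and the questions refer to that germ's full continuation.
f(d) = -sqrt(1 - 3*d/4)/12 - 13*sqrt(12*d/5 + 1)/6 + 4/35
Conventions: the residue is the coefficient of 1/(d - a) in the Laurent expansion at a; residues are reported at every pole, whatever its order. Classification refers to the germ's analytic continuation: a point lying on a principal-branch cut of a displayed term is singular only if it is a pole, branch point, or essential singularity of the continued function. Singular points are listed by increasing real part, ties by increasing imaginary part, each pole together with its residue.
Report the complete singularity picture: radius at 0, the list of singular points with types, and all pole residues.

Branch term (-13/6)*sqrt(1 - d/(-5/12)): its argument vanishes at d = -5/12, a square-root branch point, modulus 5/12.
Branch term (-1/12)*sqrt(1 - d/(4/3)): its argument vanishes at d = 4/3, a square-root branch point, modulus 4/3.
The radius of convergence is the smallest modulus among the singular points: 5/12.
List the singular points by increasing real part (a conjugate pair: the negative imaginary part first).

Radius of convergence at 0: 5/12.
At -5/12: an algebraic (square-root) branch point.
At 4/3: an algebraic (square-root) branch point.


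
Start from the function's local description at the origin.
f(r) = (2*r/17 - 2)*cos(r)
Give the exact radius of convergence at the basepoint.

The factor cos(r) is entire and contributes no finite singular point.
The polynomial part has no poles.
No finite singular points: the Taylor series at 0 converges everywhere.

The radius of convergence is infinite.


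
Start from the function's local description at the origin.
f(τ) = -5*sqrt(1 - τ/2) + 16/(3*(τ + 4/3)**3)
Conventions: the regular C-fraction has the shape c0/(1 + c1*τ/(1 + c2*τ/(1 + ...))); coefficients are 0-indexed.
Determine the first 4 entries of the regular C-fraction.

The regular C-fraction coefficients are [-11/4, -61/44, 9177/2684, -270589/559797].

Taylor coefficients (expand at 0): a_0 = -11/4, a_1 = -61/16, a_2 = 31/4, a_3 = -605/64.
c0 = a_0 = -11/4. Peel one level at a time: if S = 1 + c*τ/S' with S'(0) = 1, then c is the τ-coefficient of S and S' = c*τ/(S - 1).
S_1 = c0/f = 1 + (-61/44)*τ + (9177/1936)*τ^2 + ...; c1 = -61/44.
S_2 = c1*τ/(S_1 - 1) = 1 + (9177/2684)*τ + (24599/14884)*τ^2 + ...; c2 = 9177/2684.
S_3 = c2*τ/(S_2 - 1) = 1 + (-270589/559797)*τ + ...; c3 = -270589/559797.


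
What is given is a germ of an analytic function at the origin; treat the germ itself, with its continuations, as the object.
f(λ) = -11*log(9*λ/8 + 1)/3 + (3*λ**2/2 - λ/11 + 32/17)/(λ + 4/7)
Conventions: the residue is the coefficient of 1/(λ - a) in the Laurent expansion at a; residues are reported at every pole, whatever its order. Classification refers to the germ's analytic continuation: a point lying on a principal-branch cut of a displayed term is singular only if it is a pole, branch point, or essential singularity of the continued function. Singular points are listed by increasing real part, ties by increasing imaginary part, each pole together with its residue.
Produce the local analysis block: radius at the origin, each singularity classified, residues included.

Denominator factor (λ + 4/7): pole of order 1 at -4/7, modulus 4/7.
Branch term (-11/3)*log(1 - λ/(-8/9)): its argument vanishes at λ = -8/9, a logarithmic branch point, modulus 8/9.
The radius of convergence is the smallest modulus among the singular points: 4/7.
The branch term is analytic at -4/7 and contributes nothing to the residue; only the rational part matters.
At the order-1 pole -4/7 set g(λ) = (λ - (-4/7))*(rational part) = 3*λ**2/2 - λ/11 + 32/17.
Simple pole: residue = g(a) at a = -4/7, which is 22212/9163.
List the singular points by increasing real part (a conjugate pair: the negative imaginary part first).

Radius of convergence at 0: 4/7.
At -8/9: a logarithmic branch point.
At -4/7: a pole of order 1; residue 22212/9163.


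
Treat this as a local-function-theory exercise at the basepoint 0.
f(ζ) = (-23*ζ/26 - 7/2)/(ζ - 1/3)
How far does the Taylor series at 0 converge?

Denominator factor (ζ - 1/3): pole of order 1 at 1/3, modulus 1/3.
The radius of convergence is the smallest modulus among the singular points: 1/3.

The radius of convergence is 1/3.


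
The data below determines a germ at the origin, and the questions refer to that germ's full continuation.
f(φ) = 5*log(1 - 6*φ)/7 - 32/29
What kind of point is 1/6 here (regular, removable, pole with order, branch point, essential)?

The term (5/7)*log(1 - φ/(1/6)) has argument 1 - 1/6/(1/6) = 0 at 1/6: a logarithmic (infinitely-sheeted) branch point; the remaining terms are analytic or single-valued there.

The point is a logarithmic branch point.


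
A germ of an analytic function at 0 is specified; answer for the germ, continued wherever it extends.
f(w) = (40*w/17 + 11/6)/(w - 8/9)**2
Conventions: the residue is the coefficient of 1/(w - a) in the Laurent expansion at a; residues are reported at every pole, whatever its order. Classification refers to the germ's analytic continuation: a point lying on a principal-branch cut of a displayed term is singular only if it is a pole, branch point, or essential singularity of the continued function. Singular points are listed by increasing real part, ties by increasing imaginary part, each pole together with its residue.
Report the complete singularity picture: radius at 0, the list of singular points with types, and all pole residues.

Radius of convergence at 0: 8/9.
At 8/9: a pole of order 2; residue 40/17.

Denominator factor (w - 8/9)^2: pole of order 2 at 8/9, modulus 8/9.
The radius of convergence is the smallest modulus among the singular points: 8/9.
At the order-2 pole 8/9 set g(w) = (w - (8/9))^2*f(w) = 40*w/17 + 11/6.
Order-2 pole: residue = g'(a); g'(8/9) = 40/17, so the residue is 40/17.


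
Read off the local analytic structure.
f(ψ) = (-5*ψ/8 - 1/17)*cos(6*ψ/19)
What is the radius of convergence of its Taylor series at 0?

The factor cos(6*ψ/19) is entire and contributes no finite singular point.
The polynomial part has no poles.
No finite singular points: the Taylor series at 0 converges everywhere.

The radius of convergence is infinite.


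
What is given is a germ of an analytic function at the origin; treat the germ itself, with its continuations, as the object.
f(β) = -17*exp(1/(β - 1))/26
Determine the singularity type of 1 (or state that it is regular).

The exponent 1/(β - (1)) has a pole at 1, so exp(1/(β - (1))) takes every nonzero value near it: an essential singularity (not a pole of any order).

The point is an essential singularity.


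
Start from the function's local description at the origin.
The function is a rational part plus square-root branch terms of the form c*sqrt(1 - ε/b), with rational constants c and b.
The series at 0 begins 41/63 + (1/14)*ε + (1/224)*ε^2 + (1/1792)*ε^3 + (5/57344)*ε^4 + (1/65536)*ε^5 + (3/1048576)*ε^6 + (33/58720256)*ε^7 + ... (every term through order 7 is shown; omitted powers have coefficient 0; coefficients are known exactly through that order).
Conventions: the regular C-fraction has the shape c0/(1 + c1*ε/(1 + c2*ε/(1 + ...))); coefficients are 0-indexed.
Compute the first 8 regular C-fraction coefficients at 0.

The regular C-fraction coefficients are [41/63, -9/82, 31/656, 41/496, -103/496, -31/1648, -175/1648, -103/2800].

Taylor coefficients (read off): a_0 = 41/63, a_1 = 1/14, a_2 = 1/224, a_3 = 1/1792, a_4 = 5/57344, a_5 = 1/65536, a_6 = 3/1048576, a_7 = 33/58720256.
c0 = a_0 = 41/63. Peel one level at a time: if S = 1 + c*ε/S' with S'(0) = 1, then c is the ε-coefficient of S and S' = c*ε/(S - 1).
S_1 = c0/f = 1 + (-9/82)*ε + (279/53792)*ε^2 + ...; c1 = -9/82.
S_2 = c1*ε/(S_1 - 1) = 1 + (31/656)*ε + (-1/256)*ε^2 + ...; c2 = 31/656.
S_3 = c2*ε/(S_2 - 1) = 1 + (41/496)*ε + (4223/246016)*ε^2 + ...; c3 = 41/496.
S_4 = c3*ε/(S_3 - 1) = 1 + (-103/496)*ε + (-1/256)*ε^2 + ...; c4 = -103/496.
S_5 = c4*ε/(S_4 - 1) = 1 + (-31/1648)*ε + (-5425/2715904)*ε^2 + ...; c5 = -31/1648.
S_6 = c5*ε/(S_5 - 1) = 1 + (-175/1648)*ε + (-1/256)*ε^2 + ...; c6 = -175/1648.
S_7 = c6*ε/(S_6 - 1) = 1 + (-103/2800)*ε + ...; c7 = -103/2800.


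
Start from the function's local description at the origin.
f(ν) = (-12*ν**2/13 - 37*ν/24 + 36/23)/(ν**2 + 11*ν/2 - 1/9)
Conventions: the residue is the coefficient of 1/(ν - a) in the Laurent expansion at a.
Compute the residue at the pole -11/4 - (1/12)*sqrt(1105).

The factor ν**2 + 11*ν/2 - 1/9 splits as (ν - a)(ν - a') with a = -11/4 - (1/12)*sqrt(1105), a' = -11/4 + (1/12)*sqrt(1105). At the order-1 pole a set g(ν) = (ν - a)*f(ν) = [-12*ν**2/13 - 37*ν/24 + 36/23] / (ν - a').
Simple pole: residue = g(a) at a = -11/4 - (1/12)*sqrt(1105), which is 1103/624 + (47415/1057264)*sqrt(1105).

The residue is 1103/624 + (47415/1057264)*sqrt(1105).


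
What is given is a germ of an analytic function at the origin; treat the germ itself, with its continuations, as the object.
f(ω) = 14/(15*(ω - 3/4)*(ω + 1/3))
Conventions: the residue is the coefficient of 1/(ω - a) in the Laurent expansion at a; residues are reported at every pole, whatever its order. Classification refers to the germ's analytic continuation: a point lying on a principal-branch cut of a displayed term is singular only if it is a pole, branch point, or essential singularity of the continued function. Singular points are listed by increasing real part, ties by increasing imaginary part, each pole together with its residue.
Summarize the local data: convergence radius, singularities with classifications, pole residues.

Radius of convergence at 0: 1/3.
At -1/3: a pole of order 1; residue -56/65.
At 3/4: a pole of order 1; residue 56/65.

Denominator factor (ω - 3/4): pole of order 1 at 3/4, modulus 3/4.
Denominator factor (ω + 1/3): pole of order 1 at -1/3, modulus 1/3.
The radius of convergence is the smallest modulus among the singular points: 1/3.
At the order-1 pole -1/3 set g(ω) = (ω - (-1/3))*f(ω) = 14/(15*(ω - 3/4)).
Simple pole: residue = g(a) at a = -1/3, which is -56/65.
At the order-1 pole 3/4 set g(ω) = (ω - (3/4))*f(ω) = 14/(15*(ω + 1/3)).
Simple pole: residue = g(a) at a = 3/4, which is 56/65.
List the singular points by increasing real part (a conjugate pair: the negative imaginary part first).


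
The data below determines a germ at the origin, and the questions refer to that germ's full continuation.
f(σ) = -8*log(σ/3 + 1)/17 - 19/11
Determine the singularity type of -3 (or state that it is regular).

The term (-8/17)*log(1 - σ/(-3)) has argument 1 - -3/(-3) = 0 at -3: a logarithmic (infinitely-sheeted) branch point; the remaining terms are analytic or single-valued there.

The point is a logarithmic branch point.


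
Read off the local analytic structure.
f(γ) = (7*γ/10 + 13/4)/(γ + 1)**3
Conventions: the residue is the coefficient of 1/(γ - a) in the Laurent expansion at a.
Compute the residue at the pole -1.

At the order-3 pole -1 set g(γ) = (γ - (-1))^3*f(γ) = 7*γ/10 + 13/4.
Order-3 pole: residue = g''(a)/2; g''(-1) = 0, so the residue is 0.

The residue is 0.


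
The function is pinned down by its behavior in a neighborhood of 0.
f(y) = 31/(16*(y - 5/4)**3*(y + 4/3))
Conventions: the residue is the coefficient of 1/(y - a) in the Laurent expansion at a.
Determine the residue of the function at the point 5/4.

At the order-3 pole 5/4 set g(y) = (y - (5/4))^3*f(y) = 31/(16*(y + 4/3)).
Order-3 pole: residue = g''(a)/2; g''(5/4) = 216/961, so the residue is 108/961.

The residue is 108/961.


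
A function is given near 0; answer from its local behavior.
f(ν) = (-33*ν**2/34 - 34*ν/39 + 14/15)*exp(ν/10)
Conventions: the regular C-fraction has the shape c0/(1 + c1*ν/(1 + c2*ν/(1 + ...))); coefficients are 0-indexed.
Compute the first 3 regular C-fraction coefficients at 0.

The regular C-fraction coefficients are [14/15, 759/910, -51355127/23483460].

Taylor coefficients (expand at 0): a_0 = 14/15, a_1 = -253/325, a_2 = -349103/331500.
c0 = a_0 = 14/15. Peel one level at a time: if S = 1 + c*ν/S' with S'(0) = 1, then c is the ν-coefficient of S and S' = c*ν/(S - 1).
S_1 = c0/f = 1 + (759/910)*ν + (51355127/28155400)*ν^2 + ...; c1 = 759/910.
S_2 = c1*ν/(S_1 - 1) = 1 + (-51355127/23483460)*ν + ...; c2 = -51355127/23483460.


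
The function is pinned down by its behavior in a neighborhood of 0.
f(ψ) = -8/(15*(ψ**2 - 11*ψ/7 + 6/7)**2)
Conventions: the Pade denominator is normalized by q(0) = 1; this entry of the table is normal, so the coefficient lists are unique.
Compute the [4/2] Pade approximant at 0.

The Pade approximant has numerator coefficients [-98/135, -3026957164/2691960507, -4964658146/4486600845, -10224437608/13459802535, -4120773874/13459802535]; denominator coefficients [1, -633414881/299106723, 5524585441/3589280676].

Taylor coefficients needed (expand at 0): a_0 = -98/135, a_1 = -1078/405, a_2 = -1519/270, a_3 = -31262/3645, a_4 = -858137/87480, a_5 = -662431/87480, a_6 = -590303/629856.
Write the denominator as Q(ψ) = 1 + q1*ψ + q2*ψ^2. Requiring Q*f - P = O(ψ^7) with deg P <= 4 kills the coefficients of ψ^5..ψ^6 in Q*f:
  ψ^5: a_5 + q1*a_4 + q2*a_3 = 0, i.e. -662431/87480 + (-858137/87480)*q1 + (-31262/3645)*q2 = 0.
  ψ^6: a_6 + q1*a_5 + q2*a_4 = 0, i.e. -590303/629856 + (-662431/87480)*q1 + (-858137/87480)*q2 = 0.
Solving this linear system: q1 = -633414881/299106723, q2 = 5524585441/3589280676.
The numerator is Q*f truncated at degree 4: P0 = a_0 = -98/135; P1 = a_1 + q1*a_0 = -3026957164/2691960507; P2 = a_2 + q1*a_1 + q2*a_0 = -4964658146/4486600845; P3 = a_3 + q1*a_2 + q2*a_1 = -10224437608/13459802535; P4 = a_4 + q1*a_3 + q2*a_2 = -4120773874/13459802535.


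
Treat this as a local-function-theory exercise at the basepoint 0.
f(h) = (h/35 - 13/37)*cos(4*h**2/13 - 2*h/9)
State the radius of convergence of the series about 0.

The radius of convergence is infinite.

The factor cos(4*h**2/13 - 2*h/9) is entire and contributes no finite singular point.
The polynomial part has no poles.
No finite singular points: the Taylor series at 0 converges everywhere.


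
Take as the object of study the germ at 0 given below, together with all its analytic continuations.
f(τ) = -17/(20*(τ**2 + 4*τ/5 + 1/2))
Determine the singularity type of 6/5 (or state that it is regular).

Denominator factors: τ**2 + 4*τ/5 + 1/2 = 29/10 at τ = 6/5 — none vanishes.
So the germ continues analytically to 6/5.

The point is a regular point.


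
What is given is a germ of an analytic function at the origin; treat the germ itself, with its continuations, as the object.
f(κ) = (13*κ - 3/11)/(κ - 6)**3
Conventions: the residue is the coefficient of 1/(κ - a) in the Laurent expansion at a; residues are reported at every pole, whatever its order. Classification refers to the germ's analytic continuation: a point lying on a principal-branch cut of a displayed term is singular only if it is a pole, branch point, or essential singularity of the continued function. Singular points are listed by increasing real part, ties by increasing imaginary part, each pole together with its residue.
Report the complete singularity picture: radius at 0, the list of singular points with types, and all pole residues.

Denominator factor (κ - 6)^3: pole of order 3 at 6, modulus 6.
The radius of convergence is the smallest modulus among the singular points: 6.
At the order-3 pole 6 set g(κ) = (κ - (6))^3*f(κ) = 13*κ - 3/11.
Order-3 pole: residue = g''(a)/2; g''(6) = 0, so the residue is 0.

Radius of convergence at 0: 6.
At 6: a pole of order 3; residue 0.


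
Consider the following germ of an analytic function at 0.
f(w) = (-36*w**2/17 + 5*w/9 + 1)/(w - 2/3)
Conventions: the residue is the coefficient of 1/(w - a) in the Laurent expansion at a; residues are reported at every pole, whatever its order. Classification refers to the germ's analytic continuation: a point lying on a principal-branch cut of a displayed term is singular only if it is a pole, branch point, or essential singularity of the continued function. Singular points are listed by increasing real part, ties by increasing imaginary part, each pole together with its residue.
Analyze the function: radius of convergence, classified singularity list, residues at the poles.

Denominator factor (w - 2/3): pole of order 1 at 2/3, modulus 2/3.
The radius of convergence is the smallest modulus among the singular points: 2/3.
At the order-1 pole 2/3 set g(w) = (w - (2/3))*f(w) = -36*w**2/17 + 5*w/9 + 1.
Simple pole: residue = g(a) at a = 2/3, which is 197/459.

Radius of convergence at 0: 2/3.
At 2/3: a pole of order 1; residue 197/459.


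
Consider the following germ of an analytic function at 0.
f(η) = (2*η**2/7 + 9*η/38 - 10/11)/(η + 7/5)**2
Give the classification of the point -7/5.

The denominator factor η + 7/5 vanishes at -7/5 and appears to the power 2; the numerator there equals -7113/10450, nonzero, and no other factor vanishes.
Hence a pole whose order is the multiplicity, 2.

The point is a pole of order 2.


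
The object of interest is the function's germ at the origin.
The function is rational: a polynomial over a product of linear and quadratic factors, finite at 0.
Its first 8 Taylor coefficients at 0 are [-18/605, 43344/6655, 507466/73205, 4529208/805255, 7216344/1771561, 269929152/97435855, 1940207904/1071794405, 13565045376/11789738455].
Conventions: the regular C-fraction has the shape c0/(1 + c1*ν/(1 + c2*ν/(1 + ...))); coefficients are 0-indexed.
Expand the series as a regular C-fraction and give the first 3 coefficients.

Taylor coefficients (read off): a_0 = -18/605, a_1 = 43344/6655, a_2 = 507466/73205.
c0 = a_0 = -18/605. Peel one level at a time: if S = 1 + c*ν/S' with S'(0) = 1, then c is the ν-coefficient of S and S' = c*ν/(S - 1).
S_1 = c0/f = 1 + (2408/11)*ν + (52439909/1089)*ν^2 + ...; c1 = 2408/11.
S_2 = c1*ν/(S_1 - 1) = 1 + (-52439909/238392)*ν + ...; c2 = -52439909/238392.

The regular C-fraction coefficients are [-18/605, 2408/11, -52439909/238392].


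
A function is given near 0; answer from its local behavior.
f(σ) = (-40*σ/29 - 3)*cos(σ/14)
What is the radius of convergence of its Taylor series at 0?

The radius of convergence is infinite.

The factor cos(σ/14) is entire and contributes no finite singular point.
The polynomial part has no poles.
No finite singular points: the Taylor series at 0 converges everywhere.


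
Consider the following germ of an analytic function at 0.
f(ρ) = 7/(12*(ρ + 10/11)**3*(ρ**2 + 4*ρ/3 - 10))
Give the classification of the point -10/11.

The denominator factor ρ + 10/11 vanishes at -10/11 and appears to the power 3; the numerator there equals 7/12, nonzero, and no other factor vanishes.
Hence a pole whose order is the multiplicity, 3.

The point is a pole of order 3.


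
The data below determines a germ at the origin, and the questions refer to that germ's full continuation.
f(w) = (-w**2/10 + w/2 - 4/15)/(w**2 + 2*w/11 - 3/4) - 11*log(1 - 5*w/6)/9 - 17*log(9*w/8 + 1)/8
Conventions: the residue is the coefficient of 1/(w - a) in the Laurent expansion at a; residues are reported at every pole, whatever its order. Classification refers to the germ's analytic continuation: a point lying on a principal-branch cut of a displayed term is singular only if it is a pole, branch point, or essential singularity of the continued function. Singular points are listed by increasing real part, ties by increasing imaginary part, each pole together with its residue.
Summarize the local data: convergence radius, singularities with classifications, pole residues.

Denominator factor (w**2 + 2*w/11 - 3/4): discriminant 367/121, real irrational roots -1/11 + (1/22)*sqrt(367) and -1/11 - (1/22)*sqrt(367); poles of order 1, moduli -1/11 + (1/22)*sqrt(367) and 1/11 + (1/22)*sqrt(367).
Branch term (-11/9)*log(1 - w/(6/5)): its argument vanishes at w = 6/5, a logarithmic branch point, modulus 6/5.
Branch term (-17/8)*log(1 - w/(-8/9)): its argument vanishes at w = -8/9, a logarithmic branch point, modulus 8/9.
The radius of convergence is the smallest modulus among the singular points: -1/11 + (1/22)*sqrt(367).
The branch terms are analytic at -1/11 - (1/22)*sqrt(367) and contribute nothing to the residue; only the rational part matters.
The factor w**2 + 2*w/11 - 3/4 splits as (w - a)(w - a') with a = -1/11 - (1/22)*sqrt(367), a' = -1/11 + (1/22)*sqrt(367). At the order-1 pole a set g(w) = (w - a)*(rational part) = [-w**2/10 + w/2 - 4/15] / (w - a').
Simple pole: residue = g(a) at a = -1/11 - (1/22)*sqrt(367), which is 57/220 + (1129/96888)*sqrt(367).
The branch terms are analytic at -1/11 + (1/22)*sqrt(367) and contribute nothing to the residue; only the rational part matters.
The factor w**2 + 2*w/11 - 3/4 splits as (w - a)(w - a') with a = -1/11 + (1/22)*sqrt(367), a' = -1/11 - (1/22)*sqrt(367). At the order-1 pole a set g(w) = (w - a)*(rational part) = [-w**2/10 + w/2 - 4/15] / (w - a').
Simple pole: residue = g(a) at a = -1/11 + (1/22)*sqrt(367), which is 57/220 - (1129/96888)*sqrt(367).
List the singular points by increasing real part (a conjugate pair: the negative imaginary part first).

Radius of convergence at 0: -1/11 + (1/22)*sqrt(367).
At -1/11 - (1/22)*sqrt(367): a pole of order 1; residue 57/220 + (1129/96888)*sqrt(367).
At -8/9: a logarithmic branch point.
At -1/11 + (1/22)*sqrt(367): a pole of order 1; residue 57/220 - (1129/96888)*sqrt(367).
At 6/5: a logarithmic branch point.


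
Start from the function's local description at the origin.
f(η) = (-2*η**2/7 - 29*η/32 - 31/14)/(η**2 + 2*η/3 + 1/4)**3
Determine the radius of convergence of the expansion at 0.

The radius of convergence is 1/2.

Denominator factor (η**2 + 2*η/3 + 1/4)^3: discriminant -5/9, complex-conjugate roots (-1/3) + ((1/6)*sqrt(5))*i and (-1/3) - ((1/6)*sqrt(5))*i; poles of order 3, moduli 1/2 and 1/2.
The radius of convergence is the smallest modulus among the singular points: 1/2.


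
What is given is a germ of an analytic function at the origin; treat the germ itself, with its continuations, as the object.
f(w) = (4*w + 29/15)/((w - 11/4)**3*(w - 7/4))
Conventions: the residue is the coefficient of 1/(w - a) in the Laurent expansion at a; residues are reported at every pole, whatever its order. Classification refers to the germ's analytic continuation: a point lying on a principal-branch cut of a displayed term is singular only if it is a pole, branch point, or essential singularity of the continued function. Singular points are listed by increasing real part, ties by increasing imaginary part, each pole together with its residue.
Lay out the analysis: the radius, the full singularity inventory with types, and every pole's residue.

Radius of convergence at 0: 7/4.
At 7/4: a pole of order 1; residue -134/15.
At 11/4: a pole of order 3; residue 134/15.

Denominator factor (w - 7/4): pole of order 1 at 7/4, modulus 7/4.
Denominator factor (w - 11/4)^3: pole of order 3 at 11/4, modulus 11/4.
The radius of convergence is the smallest modulus among the singular points: 7/4.
At the order-1 pole 7/4 set g(w) = (w - (7/4))*f(w) = (4*w + 29/15)/(w - 11/4)**3.
Simple pole: residue = g(a) at a = 7/4, which is -134/15.
At the order-3 pole 11/4 set g(w) = (w - (11/4))^3*f(w) = (4*w + 29/15)/(w - 7/4).
Order-3 pole: residue = g''(a)/2; g''(11/4) = 268/15, so the residue is 134/15.
List the singular points by increasing real part (a conjugate pair: the negative imaginary part first).


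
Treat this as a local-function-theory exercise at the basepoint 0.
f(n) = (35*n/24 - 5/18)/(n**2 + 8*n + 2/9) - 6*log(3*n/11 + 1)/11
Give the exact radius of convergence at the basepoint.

Denominator factor (n**2 + 8*n + 2/9): discriminant 568/9, real irrational roots -4 + (1/3)*sqrt(142) and -4 - (1/3)*sqrt(142); poles of order 1, moduli 4 - (1/3)*sqrt(142) and 4 + (1/3)*sqrt(142).
Branch term (-6/11)*log(1 - n/(-11/3)): its argument vanishes at n = -11/3, a logarithmic branch point, modulus 11/3.
The radius of convergence is the smallest modulus among the singular points: 4 - (1/3)*sqrt(142).

The radius of convergence is 4 - (1/3)*sqrt(142).


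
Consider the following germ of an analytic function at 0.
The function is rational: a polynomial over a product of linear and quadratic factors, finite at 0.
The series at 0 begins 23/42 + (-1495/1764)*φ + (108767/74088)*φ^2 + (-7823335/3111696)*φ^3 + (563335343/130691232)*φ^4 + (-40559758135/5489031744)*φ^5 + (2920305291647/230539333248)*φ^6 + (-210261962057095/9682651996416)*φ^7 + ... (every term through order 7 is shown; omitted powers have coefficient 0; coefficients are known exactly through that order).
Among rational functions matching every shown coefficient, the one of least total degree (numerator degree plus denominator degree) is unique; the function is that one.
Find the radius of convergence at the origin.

The radius of convergence is 7/12.

No rational of total degree below 2 reproduces all 8 coefficients; solving the [0/2] Pade equations on them gives f(φ) = -23/(12*(φ - 6)*(φ + 7/12)), whose expansion matches every shown term.
Denominator factor (φ - 6): pole of order 1 at 6, modulus 6.
Denominator factor (φ + 7/12): pole of order 1 at -7/12, modulus 7/12.
The radius of convergence is the smallest modulus among the singular points: 7/12.


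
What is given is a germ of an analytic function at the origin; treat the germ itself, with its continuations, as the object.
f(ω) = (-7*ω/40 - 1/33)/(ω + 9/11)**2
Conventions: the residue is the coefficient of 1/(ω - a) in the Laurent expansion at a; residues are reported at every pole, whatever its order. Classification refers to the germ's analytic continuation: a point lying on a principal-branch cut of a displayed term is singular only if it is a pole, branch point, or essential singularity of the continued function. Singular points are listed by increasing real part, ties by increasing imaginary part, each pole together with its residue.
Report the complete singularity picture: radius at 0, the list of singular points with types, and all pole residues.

Denominator factor (ω + 9/11)^2: pole of order 2 at -9/11, modulus 9/11.
The radius of convergence is the smallest modulus among the singular points: 9/11.
At the order-2 pole -9/11 set g(ω) = (ω - (-9/11))^2*f(ω) = -7*ω/40 - 1/33.
Order-2 pole: residue = g'(a); g'(-9/11) = -7/40, so the residue is -7/40.

Radius of convergence at 0: 9/11.
At -9/11: a pole of order 2; residue -7/40.
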